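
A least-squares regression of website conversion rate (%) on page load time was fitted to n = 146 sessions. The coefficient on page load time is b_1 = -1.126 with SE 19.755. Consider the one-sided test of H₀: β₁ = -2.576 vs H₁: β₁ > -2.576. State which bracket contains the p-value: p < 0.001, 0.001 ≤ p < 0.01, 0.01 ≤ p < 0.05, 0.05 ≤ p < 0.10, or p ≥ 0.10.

p ≥ 0.10

t = (-1.126 − (-2.576)) / 19.755 = 0.073.
df = n − 2 = 146 − 2 = 144.
One-sided p = P(T_{144} > t) ≈ 0.4708.
So p ≥ 0.10.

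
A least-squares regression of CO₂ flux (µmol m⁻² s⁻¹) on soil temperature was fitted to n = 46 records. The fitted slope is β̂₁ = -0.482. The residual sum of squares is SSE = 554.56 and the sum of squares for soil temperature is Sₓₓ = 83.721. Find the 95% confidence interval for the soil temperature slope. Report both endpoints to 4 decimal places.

MSE = SSE/(n − 2) = 554.56/44 = 12.6036.
SE(β̂₁) = √(MSE/Sₓₓ) = √(12.6036/83.721) = 0.387999.
df = n − 2 = 44.
t* = t_{0.025, 44} = 2.015368.
Margin = t* × SE = 2.015368 × 0.387999 = 0.781961.
CI: -0.482 ± 0.781961 → (-1.2640, 0.3000).
With 95% confidence, each one-unit increase in soil temperature is associated with a change of between -1.2640 and 0.3000 µmol m⁻² s⁻¹ in CO₂ flux.

(-1.2640, 0.3000)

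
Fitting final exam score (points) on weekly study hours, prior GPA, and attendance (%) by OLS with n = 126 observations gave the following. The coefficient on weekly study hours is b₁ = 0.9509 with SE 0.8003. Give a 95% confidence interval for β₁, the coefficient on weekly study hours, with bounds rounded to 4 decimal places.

df = n − k − 1 = 126 − 3 − 1 = 122.
t* = t_{0.025, 122} = 1.9796.
Margin = t* × SE = 1.9796 × 0.8003 = 1.584274.
CI: 0.9509 ± 1.584274 → (-0.6334, 2.5352).
With 95% confidence, each one-unit increase in weekly study hours is associated with a change of between -0.6334 and 2.5352 points in final exam score, holding the other predictors fixed.

(-0.6334, 2.5352)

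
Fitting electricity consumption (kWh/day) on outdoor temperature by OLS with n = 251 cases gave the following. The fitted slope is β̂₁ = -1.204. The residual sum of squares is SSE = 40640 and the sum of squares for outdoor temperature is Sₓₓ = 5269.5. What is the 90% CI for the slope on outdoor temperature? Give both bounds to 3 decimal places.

MSE = SSE/(n − 2) = 40640/249 = 163.213.
SE(β̂₁) = √(MSE/Sₓₓ) = √(163.213/5269.5) = 0.175992.
df = n − 2 = 249.
t* = t_{0.05, 249} = 1.650996.
Margin = t* × SE = 1.650996 × 0.175992 = 0.29056.
CI: -1.204 ± 0.29056 → (-1.495, -0.913).
With 90% confidence, each one-unit increase in outdoor temperature is associated with a change of between -1.495 and -0.913 kWh/day in electricity consumption.

(-1.495, -0.913)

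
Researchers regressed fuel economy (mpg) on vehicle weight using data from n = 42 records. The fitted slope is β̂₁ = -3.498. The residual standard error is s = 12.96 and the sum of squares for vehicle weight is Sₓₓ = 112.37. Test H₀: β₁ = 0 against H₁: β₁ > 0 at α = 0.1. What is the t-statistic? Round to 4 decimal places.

SE(β̂₁) = s/√Sₓₓ = 12.96/√112.37 = 1.22259.
t = -3.498 / 1.22259 = -2.8611.
df = n − 2 = 40.
One-sided p ≈ 0.9967, which is ≥ 0.1, so fail to reject H₀.
The data do not give significant evidence that the true slope on vehicle weight is positive.

t = -2.8611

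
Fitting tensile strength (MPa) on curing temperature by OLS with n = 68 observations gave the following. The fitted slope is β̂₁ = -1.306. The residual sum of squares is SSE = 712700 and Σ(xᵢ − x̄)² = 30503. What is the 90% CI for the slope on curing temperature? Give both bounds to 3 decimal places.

MSE = SSE/(n − 2) = 712700/66 = 10798.5.
SE(β̂₁) = √(MSE/Sₓₓ) = √(10798.5/30503) = 0.594991.
df = n − 2 = 66.
t* = t_{0.05, 66} = 1.668271.
Margin = t* × SE = 1.668271 × 0.594991 = 0.99261.
CI: -1.306 ± 0.99261 → (-2.299, -0.313).
With 90% confidence, each one-unit increase in curing temperature is associated with a change of between -2.299 and -0.313 MPa in tensile strength.

(-2.299, -0.313)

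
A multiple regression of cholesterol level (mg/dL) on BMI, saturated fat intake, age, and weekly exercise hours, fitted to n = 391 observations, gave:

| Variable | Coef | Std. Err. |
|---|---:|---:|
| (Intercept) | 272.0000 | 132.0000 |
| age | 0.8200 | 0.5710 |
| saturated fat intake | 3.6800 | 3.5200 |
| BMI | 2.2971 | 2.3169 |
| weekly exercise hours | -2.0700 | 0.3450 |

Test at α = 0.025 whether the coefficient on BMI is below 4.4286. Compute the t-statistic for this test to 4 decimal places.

Read off: b = 2.2971, SE = 2.3169 for BMI.
H₀: β₁ = 4.4286 vs H₁: β₁ < 4.4286.
t = (2.2971 − 4.4286) / 2.3169 = -0.9200.
df = n − k − 1 = 391 − 4 − 1 = 386.
One-sided p ≈ 0.1791, which is ≥ 0.025, so fail to reject H₀.
The data do not give significant evidence that the true slope on BMI is below 4.4286 mg/dL per unit, holding the other predictors fixed.

t = -0.9200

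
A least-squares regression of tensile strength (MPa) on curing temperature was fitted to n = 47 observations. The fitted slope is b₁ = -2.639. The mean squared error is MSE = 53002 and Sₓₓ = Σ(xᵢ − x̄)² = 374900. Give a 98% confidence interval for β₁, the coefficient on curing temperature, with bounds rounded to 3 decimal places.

(-3.546, -1.732)

SE(b₁) = √(MSE/Sₓₓ) = √(53002/374900) = 0.376.
df = n − 2 = 45.
t* = t_{0.01, 45} = 2.412116.
Margin = t* × SE = 2.412116 × 0.376 = 0.90696.
CI: -2.639 ± 0.90696 → (-3.546, -1.732).
With 98% confidence, each one-unit increase in curing temperature is associated with a change of between -3.546 and -1.732 MPa in tensile strength.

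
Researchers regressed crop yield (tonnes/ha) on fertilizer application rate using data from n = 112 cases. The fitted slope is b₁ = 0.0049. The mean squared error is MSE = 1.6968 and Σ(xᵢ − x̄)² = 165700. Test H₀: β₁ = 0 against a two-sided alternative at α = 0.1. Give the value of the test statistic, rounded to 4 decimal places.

SE(b₁) = √(MSE/Sₓₓ) = √(1.6968/165700) = 0.00320003.
t = 0.0049 / 0.00320003 = 1.5312.
df = n − 2 = 110.
Two-sided p ≈ 0.1286, which is ≥ 0.1, so fail to reject H₀.
The data do not give significant evidence of an association between fertilizer application rate and crop yield.

t = 1.5312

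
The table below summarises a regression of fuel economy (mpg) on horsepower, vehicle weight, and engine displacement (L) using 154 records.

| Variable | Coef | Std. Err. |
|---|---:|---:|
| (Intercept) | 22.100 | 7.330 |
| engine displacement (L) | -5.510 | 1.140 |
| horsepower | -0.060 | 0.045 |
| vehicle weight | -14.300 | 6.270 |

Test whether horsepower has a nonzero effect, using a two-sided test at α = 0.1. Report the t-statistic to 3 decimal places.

Read off: b = -0.060, SE = 0.045 for horsepower.
H₀: β₁ = 0 vs H₁: β₁ ≠ 0.
t = -0.060 / 0.045 = -1.333.
df = n − k − 1 = 154 − 3 − 1 = 150.
Two-sided p ≈ 0.1844, which is ≥ 0.1, so fail to reject H₀.
The data do not give significant evidence of an association between horsepower and fuel economy, after adjusting for the other predictors.

t = -1.333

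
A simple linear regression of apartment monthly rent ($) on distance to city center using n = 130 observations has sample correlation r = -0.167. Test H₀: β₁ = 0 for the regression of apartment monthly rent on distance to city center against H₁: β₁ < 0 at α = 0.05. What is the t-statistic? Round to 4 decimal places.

t = r·√(n − 2)/√(1 − r²) = -0.167·√128/√0.972111 = -1.9163.
df = n − 2 = 128.
One-sided p ≈ 0.0288, which is < 0.05, so reject H₀.
There is evidence of a linear association between distance to city center and apartment monthly rent.

t = -1.9163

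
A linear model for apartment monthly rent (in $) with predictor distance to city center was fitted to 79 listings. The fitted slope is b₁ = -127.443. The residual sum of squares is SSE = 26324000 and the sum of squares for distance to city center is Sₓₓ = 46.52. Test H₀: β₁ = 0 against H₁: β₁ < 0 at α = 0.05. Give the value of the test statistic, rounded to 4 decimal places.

t = -1.4866

MSE = SSE/(n − 2) = 26324000/77 = 341870.
SE(b₁) = √(MSE/Sₓₓ) = √(341870/46.52) = 85.7256.
t = -127.443 / 85.7256 = -1.4866.
df = n − 2 = 77.
One-sided p ≈ 0.0706, which is ≥ 0.05, so fail to reject H₀.
The data do not give significant evidence that the true slope on distance to city center is negative.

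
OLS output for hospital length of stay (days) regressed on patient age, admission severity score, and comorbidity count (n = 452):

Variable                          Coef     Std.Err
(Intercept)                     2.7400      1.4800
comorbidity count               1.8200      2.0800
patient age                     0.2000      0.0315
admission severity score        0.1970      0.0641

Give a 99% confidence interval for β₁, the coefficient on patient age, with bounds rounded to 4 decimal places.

Read off: b = 0.2000, SE = 0.0315 for patient age.
df = n − k − 1 = 452 − 3 − 1 = 448.
t* = t_{0.005, 448} = 2.586848.
Margin = t* × SE = 2.586848 × 0.0315 = 0.081486.
CI: 0.2000 ± 0.081486 → (0.1185, 0.2815).

(0.1185, 0.2815)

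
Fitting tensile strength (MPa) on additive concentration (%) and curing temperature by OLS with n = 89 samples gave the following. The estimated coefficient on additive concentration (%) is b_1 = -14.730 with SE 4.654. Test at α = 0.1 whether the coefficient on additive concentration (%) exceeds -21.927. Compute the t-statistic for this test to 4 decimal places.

t = 1.5464

H₀: β₁ = -21.927 vs H₁: β₁ > -21.927.
t = (b_1 − β₁⁰)/SE = (-14.730 − (-21.927)) / 4.654 = 1.5464.
df = n − k − 1 = 89 − 2 − 1 = 86.
One-sided p ≈ 0.0628, which is < 0.1, so reject H₀.
There is evidence that the true slope on additive concentration (%) exceeds -21.927 MPa per unit, holding the other predictors fixed.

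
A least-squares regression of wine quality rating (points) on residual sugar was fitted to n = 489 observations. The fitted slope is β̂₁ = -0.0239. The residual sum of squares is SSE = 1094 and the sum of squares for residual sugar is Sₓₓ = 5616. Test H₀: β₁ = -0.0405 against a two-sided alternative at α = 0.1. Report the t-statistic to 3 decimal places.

MSE = SSE/(n − 2) = 1094/487 = 2.24641.
SE(β̂₁) = √(MSE/Sₓₓ) = √(2.24641/5616) = 0.02.
t = (-0.0239 − (-0.0405)) / 0.02 = 0.830.
df = n − 2 = 487.
Two-sided p ≈ 0.4069, which is ≥ 0.1, so fail to reject H₀.
The data are consistent with a true slope of -0.0405 points per unit of residual sugar.

t = 0.830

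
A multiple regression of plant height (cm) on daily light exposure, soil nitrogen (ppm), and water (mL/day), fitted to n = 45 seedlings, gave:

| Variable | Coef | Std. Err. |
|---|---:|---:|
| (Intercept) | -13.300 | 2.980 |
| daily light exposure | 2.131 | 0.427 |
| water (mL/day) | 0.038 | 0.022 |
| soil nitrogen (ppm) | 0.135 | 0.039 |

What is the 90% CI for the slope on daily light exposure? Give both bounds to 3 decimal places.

Read off: b = 2.131, SE = 0.427 for daily light exposure.
df = n − k − 1 = 45 − 3 − 1 = 41.
t* = t_{0.05, 41} = 1.682878.
Margin = t* × SE = 1.682878 × 0.427 = 0.71859.
CI: 2.131 ± 0.71859 → (1.412, 2.850).

(1.412, 2.850)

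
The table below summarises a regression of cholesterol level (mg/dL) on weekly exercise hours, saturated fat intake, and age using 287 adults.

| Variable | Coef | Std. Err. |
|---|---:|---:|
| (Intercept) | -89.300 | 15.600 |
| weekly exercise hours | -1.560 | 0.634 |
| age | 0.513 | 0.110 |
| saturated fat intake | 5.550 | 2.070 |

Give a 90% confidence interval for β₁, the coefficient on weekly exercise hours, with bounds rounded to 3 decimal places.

(-2.606, -0.514)

Read off: b = -1.560, SE = 0.634 for weekly exercise hours.
df = n − k − 1 = 287 − 3 − 1 = 283.
t* = t_{0.05, 283} = 1.650256.
Margin = t* × SE = 1.650256 × 0.634 = 1.04626.
CI: -1.560 ± 1.04626 → (-2.606, -0.514).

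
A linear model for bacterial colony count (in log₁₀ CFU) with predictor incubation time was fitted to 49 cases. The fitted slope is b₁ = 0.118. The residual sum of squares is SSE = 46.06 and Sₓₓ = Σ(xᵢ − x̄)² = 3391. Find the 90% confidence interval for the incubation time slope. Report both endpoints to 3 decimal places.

MSE = SSE/(n − 2) = 46.06/47 = 0.98.
SE(b₁) = √(MSE/Sₓₓ) = √(0.98/3391) = 0.017.
df = n − 2 = 47.
t* = t_{0.05, 47} = 1.677927.
Margin = t* × SE = 1.677927 × 0.017 = 0.02852.
CI: 0.118 ± 0.02852 → (0.089, 0.147).
With 90% confidence, each one-unit increase in incubation time is associated with a change of between 0.089 and 0.147 log₁₀ CFU in bacterial colony count.

(0.089, 0.147)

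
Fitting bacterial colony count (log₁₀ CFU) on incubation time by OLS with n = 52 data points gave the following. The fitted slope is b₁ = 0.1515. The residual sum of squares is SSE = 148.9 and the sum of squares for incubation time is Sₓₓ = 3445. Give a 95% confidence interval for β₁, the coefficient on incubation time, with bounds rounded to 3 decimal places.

MSE = SSE/(n − 2) = 148.9/50 = 2.978.
SE(b₁) = √(MSE/Sₓₓ) = √(2.978/3445) = 0.0294014.
df = n − 2 = 50.
t* = t_{0.025, 50} = 2.008559.
Margin = t* × SE = 2.008559 × 0.0294014 = 0.05905.
CI: 0.1515 ± 0.05905 → (0.092, 0.211).
With 95% confidence, each one-unit increase in incubation time is associated with a change of between 0.092 and 0.211 log₁₀ CFU in bacterial colony count.

(0.092, 0.211)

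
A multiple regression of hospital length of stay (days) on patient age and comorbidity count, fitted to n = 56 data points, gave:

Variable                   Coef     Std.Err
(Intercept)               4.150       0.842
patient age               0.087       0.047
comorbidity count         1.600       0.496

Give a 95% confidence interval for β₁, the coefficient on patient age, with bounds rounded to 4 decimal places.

Read off: b = 0.087, SE = 0.047 for patient age.
df = n − k − 1 = 56 − 2 − 1 = 53.
t* = t_{0.025, 53} = 2.005746.
Margin = t* × SE = 2.005746 × 0.047 = 0.094270.
CI: 0.087 ± 0.094270 → (-0.0073, 0.1813).

(-0.0073, 0.1813)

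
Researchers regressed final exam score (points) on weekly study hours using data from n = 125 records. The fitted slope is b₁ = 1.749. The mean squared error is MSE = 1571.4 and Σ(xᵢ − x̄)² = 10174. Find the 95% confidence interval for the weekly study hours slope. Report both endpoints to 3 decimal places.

SE(b₁) = √(MSE/Sₓₓ) = √(1571.4/10174) = 0.393004.
df = n − 2 = 123.
t* = t_{0.025, 123} = 1.979439.
Margin = t* × SE = 1.979439 × 0.393004 = 0.77793.
CI: 1.749 ± 0.77793 → (0.971, 2.527).
With 95% confidence, each one-unit increase in weekly study hours is associated with a change of between 0.971 and 2.527 points in final exam score.

(0.971, 2.527)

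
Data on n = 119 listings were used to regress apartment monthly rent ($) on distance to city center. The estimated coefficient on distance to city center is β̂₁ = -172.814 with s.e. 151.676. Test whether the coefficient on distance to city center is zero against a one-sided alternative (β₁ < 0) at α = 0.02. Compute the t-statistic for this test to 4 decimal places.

H₀: β₁ = 0 vs H₁: β₁ < 0.
t = (β̂₁ − β₁⁰)/SE = -172.814 / 151.676 = -1.1394.
df = n − 2 = 119 − 2 = 117.
One-sided p ≈ 0.1284, which is ≥ 0.02, so fail to reject H₀.
The data do not give significant evidence that the true slope on distance to city center is negative.

t = -1.1394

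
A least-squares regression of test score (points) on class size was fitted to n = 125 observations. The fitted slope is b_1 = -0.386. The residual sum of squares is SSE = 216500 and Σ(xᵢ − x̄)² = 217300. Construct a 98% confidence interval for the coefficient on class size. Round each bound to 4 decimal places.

MSE = SSE/(n − 2) = 216500/123 = 1760.16.
SE(b_1) = √(MSE/Sₓₓ) = √(1760.16/217300) = 0.0900008.
df = n − 2 = 123.
t* = t_{0.01, 123} = 2.357047.
Margin = t* × SE = 2.357047 × 0.0900008 = 0.212136.
CI: -0.386 ± 0.212136 → (-0.5981, -0.1739).
With 98% confidence, each one-unit increase in class size is associated with a change of between -0.5981 and -0.1739 points in test score.

(-0.5981, -0.1739)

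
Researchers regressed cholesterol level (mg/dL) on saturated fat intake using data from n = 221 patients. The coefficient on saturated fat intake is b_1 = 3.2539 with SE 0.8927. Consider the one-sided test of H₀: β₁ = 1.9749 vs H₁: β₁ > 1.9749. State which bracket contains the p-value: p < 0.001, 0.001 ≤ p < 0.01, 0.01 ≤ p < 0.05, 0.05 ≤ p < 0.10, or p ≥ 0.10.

0.05 ≤ p < 0.10

t = (3.2539 − 1.9749) / 0.8927 = 1.433.
df = n − 2 = 221 − 2 = 219.
One-sided p = P(T_{219} > t) ≈ 0.0767.
So 0.05 ≤ p < 0.10.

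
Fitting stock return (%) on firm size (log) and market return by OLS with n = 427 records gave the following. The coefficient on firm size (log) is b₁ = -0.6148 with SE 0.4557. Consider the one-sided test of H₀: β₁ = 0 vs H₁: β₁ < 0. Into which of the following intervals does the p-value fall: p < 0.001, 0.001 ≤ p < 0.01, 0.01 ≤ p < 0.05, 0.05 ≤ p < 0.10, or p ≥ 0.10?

0.05 ≤ p < 0.10

t = -0.6148 / 0.4557 = -1.349.
df = n − k − 1 = 427 − 2 − 1 = 424.
One-sided p = P(T_{424} < t) ≈ 0.0890.
So 0.05 ≤ p < 0.10.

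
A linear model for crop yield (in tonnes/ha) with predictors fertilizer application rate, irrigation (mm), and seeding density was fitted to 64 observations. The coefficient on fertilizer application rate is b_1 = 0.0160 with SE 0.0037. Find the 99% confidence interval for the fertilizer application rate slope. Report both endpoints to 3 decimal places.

(0.006, 0.026)

df = n − k − 1 = 64 − 3 − 1 = 60.
t* = t_{0.005, 60} = 2.660283.
Margin = t* × SE = 2.660283 × 0.0037 = 0.00984.
CI: 0.0160 ± 0.00984 → (0.006, 0.026).
With 99% confidence, each one-unit increase in fertilizer application rate is associated with a change of between 0.006 and 0.026 tonnes/ha in crop yield, holding the other predictors fixed.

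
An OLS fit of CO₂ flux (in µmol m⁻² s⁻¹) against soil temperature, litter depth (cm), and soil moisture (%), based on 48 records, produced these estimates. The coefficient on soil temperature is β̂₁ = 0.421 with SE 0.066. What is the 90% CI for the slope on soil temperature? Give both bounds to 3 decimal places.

(0.310, 0.532)

df = n − k − 1 = 48 − 3 − 1 = 44.
t* = t_{0.05, 44} = 1.68023.
Margin = t* × SE = 1.68023 × 0.066 = 0.11090.
CI: 0.421 ± 0.11090 → (0.310, 0.532).
With 90% confidence, each one-unit increase in soil temperature is associated with a change of between 0.310 and 0.532 µmol m⁻² s⁻¹ in CO₂ flux, holding the other predictors fixed.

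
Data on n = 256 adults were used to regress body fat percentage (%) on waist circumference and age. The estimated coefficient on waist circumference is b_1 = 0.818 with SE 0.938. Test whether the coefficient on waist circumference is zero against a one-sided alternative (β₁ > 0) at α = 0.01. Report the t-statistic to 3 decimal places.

H₀: β₁ = 0 vs H₁: β₁ > 0.
t = (b_1 − β₁⁰)/SE = 0.818 / 0.938 = 0.872.
df = n − k − 1 = 256 − 2 − 1 = 253.
One-sided p ≈ 0.1920, which is ≥ 0.01, so fail to reject H₀.
The data do not give significant evidence that the true slope on waist circumference is positive, holding the other predictors fixed.

t = 0.872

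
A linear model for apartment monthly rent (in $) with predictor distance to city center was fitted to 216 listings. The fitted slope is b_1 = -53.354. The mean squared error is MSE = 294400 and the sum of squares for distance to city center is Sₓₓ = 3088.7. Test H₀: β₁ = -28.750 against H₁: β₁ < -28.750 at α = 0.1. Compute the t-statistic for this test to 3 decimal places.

SE(b_1) = √(MSE/Sₓₓ) = √(294400/3088.7) = 9.76295.
t = (-53.354 − (-28.750)) / 9.76295 = -2.520.
df = n − 2 = 214.
One-sided p ≈ 0.0062, which is < 0.1, so reject H₀.
There is evidence that the true slope on distance to city center is below -28.750 $ per unit.

t = -2.520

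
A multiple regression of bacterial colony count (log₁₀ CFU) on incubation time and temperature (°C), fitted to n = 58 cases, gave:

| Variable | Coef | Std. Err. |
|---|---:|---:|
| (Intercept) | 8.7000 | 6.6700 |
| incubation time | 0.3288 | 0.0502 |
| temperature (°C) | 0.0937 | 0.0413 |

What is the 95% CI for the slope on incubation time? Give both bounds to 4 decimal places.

(0.2282, 0.4294)

Read off: b = 0.3288, SE = 0.0502 for incubation time.
df = n − k − 1 = 58 − 2 − 1 = 55.
t* = t_{0.025, 55} = 2.004045.
Margin = t* × SE = 2.004045 × 0.0502 = 0.100603.
CI: 0.3288 ± 0.100603 → (0.2282, 0.4294).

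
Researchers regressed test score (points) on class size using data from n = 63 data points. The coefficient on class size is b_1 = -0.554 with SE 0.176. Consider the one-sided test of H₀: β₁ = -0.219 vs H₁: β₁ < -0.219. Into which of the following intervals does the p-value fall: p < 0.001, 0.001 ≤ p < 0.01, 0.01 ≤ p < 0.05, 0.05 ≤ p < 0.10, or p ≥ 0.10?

t = (-0.554 − (-0.219)) / 0.176 = -1.903.
df = n − 2 = 63 − 2 = 61.
One-sided p = P(T_{61} < t) ≈ 0.0309.
So 0.01 ≤ p < 0.05.

0.01 ≤ p < 0.05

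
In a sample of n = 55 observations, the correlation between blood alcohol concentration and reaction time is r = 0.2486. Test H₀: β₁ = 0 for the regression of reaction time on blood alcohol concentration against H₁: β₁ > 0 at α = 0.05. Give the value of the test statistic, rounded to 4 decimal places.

t = r·√(n − 2)/√(1 − r²) = 0.2486·√53/√0.938198 = 1.8685.
df = n − 2 = 53.
One-sided p ≈ 0.0336, which is < 0.05, so reject H₀.
There is evidence of a linear association between blood alcohol concentration and reaction time.

t = 1.8685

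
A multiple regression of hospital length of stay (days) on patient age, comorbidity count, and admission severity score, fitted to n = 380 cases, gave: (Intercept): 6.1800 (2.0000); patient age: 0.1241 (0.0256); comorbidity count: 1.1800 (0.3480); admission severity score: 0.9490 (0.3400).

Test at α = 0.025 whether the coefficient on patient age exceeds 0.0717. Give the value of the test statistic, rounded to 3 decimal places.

t = 2.047

Read off: b = 0.1241, SE = 0.0256 for patient age.
H₀: β₁ = 0.0717 vs H₁: β₁ > 0.0717.
t = (0.1241 − 0.0717) / 0.0256 = 2.047.
df = n − k − 1 = 380 − 3 − 1 = 376.
One-sided p ≈ 0.0207, which is < 0.025, so reject H₀.
There is evidence that the true slope on patient age exceeds 0.0717 days per unit, holding the other predictors fixed.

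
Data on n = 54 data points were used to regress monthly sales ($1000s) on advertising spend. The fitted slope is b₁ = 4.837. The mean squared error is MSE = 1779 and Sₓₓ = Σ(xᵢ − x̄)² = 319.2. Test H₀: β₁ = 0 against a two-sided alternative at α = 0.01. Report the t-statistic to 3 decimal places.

SE(b₁) = √(MSE/Sₓₓ) = √(1779/319.2) = 2.36079.
t = 4.837 / 2.36079 = 2.049.
df = n − 2 = 52.
Two-sided p ≈ 0.0455, which is ≥ 0.01, so fail to reject H₀.
The data do not give significant evidence of an association between advertising spend and monthly sales.

t = 2.049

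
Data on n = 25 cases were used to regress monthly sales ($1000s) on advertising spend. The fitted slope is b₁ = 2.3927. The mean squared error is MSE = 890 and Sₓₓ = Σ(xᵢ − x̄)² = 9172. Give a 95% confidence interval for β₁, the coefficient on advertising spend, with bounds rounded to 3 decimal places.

(1.748, 3.037)

SE(b₁) = √(MSE/Sₓₓ) = √(890/9172) = 0.311504.
df = n − 2 = 23.
t* = t_{0.025, 23} = 2.068658.
Margin = t* × SE = 2.068658 × 0.311504 = 0.64439.
CI: 2.3927 ± 0.64439 → (1.748, 3.037).
With 95% confidence, each one-unit increase in advertising spend is associated with a change of between 1.748 and 3.037 $1000s in monthly sales.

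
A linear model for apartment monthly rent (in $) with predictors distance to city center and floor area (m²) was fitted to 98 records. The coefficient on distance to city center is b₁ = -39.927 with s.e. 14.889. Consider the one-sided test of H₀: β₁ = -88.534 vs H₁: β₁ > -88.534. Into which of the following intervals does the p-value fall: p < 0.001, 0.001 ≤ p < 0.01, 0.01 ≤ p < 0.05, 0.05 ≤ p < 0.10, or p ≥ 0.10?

p < 0.001

t = (-39.927 − (-88.534)) / 14.889 = 3.265.
df = n − k − 1 = 98 − 2 − 1 = 95.
One-sided p = P(T_{95} > t) ≈ 0.0008.
So p < 0.001.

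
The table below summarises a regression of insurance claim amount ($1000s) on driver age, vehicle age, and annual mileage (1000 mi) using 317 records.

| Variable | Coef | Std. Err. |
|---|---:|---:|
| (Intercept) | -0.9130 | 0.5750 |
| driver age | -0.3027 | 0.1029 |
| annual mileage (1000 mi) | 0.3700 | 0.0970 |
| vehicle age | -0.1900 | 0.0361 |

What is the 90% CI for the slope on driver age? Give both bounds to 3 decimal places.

Read off: b = -0.3027, SE = 0.1029 for driver age.
df = n − k − 1 = 317 − 3 − 1 = 313.
t* = t_{0.05, 313} = 1.649736.
Margin = t* × SE = 1.649736 × 0.1029 = 0.16976.
CI: -0.3027 ± 0.16976 → (-0.472, -0.133).

(-0.472, -0.133)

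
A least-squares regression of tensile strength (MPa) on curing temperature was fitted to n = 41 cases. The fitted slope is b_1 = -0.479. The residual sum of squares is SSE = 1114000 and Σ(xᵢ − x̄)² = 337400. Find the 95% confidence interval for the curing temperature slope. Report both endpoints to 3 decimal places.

MSE = SSE/(n − 2) = 1114000/39 = 28564.1.
SE(b_1) = √(MSE/Sₓₓ) = √(28564.1/337400) = 0.290963.
df = n − 2 = 39.
t* = t_{0.025, 39} = 2.022691.
Margin = t* × SE = 2.022691 × 0.290963 = 0.58853.
CI: -0.479 ± 0.58853 → (-1.068, 0.110).
With 95% confidence, each one-unit increase in curing temperature is associated with a change of between -1.068 and 0.110 MPa in tensile strength.

(-1.068, 0.110)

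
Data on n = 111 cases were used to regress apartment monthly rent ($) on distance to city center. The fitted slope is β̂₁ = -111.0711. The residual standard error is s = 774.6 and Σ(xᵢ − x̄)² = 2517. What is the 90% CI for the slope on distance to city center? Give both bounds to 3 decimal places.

(-136.685, -85.458)

SE(β̂₁) = s/√Sₓₓ = 774.6/√2517 = 15.4396.
df = n − 2 = 109.
t* = t_{0.05, 109} = 1.658953.
Margin = t* × SE = 1.658953 × 15.4396 = 25.61357.
CI: -111.0711 ± 25.61357 → (-136.685, -85.458).
With 90% confidence, each one-unit increase in distance to city center is associated with a change of between -136.685 and -85.458 $ in apartment monthly rent.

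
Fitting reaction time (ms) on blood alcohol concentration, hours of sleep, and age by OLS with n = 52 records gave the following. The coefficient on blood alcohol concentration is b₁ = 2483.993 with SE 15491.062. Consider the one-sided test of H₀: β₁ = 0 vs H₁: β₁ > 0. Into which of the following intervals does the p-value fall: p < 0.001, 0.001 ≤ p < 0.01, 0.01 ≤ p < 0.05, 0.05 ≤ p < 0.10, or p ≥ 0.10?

p ≥ 0.10

t = 2483.993 / 15491.062 = 0.160.
df = n − k − 1 = 52 − 3 − 1 = 48.
One-sided p = P(T_{48} > t) ≈ 0.4366.
So p ≥ 0.10.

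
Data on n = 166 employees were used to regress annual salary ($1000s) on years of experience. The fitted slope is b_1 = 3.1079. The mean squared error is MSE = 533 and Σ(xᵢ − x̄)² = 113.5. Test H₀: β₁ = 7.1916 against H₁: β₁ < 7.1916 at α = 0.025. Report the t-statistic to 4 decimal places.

t = -1.8845

SE(b_1) = √(MSE/Sₓₓ) = √(533/113.5) = 2.16703.
t = (3.1079 − 7.1916) / 2.16703 = -1.8845.
df = n − 2 = 164.
One-sided p ≈ 0.0306, which is ≥ 0.025, so fail to reject H₀.
The data do not give significant evidence that the true slope on years of experience is below 7.1916 $1000s per unit.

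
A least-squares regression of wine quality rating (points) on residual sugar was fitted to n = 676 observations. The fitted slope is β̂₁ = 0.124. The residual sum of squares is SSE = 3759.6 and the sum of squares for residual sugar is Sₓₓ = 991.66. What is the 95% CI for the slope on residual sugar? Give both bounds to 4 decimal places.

(-0.0233, 0.2713)

MSE = SSE/(n − 2) = 3759.6/674 = 5.57804.
SE(β̂₁) = √(MSE/Sₓₓ) = √(5.57804/991.66) = 0.0749997.
df = n − 2 = 674.
t* = t_{0.025, 674} = 1.96349.
Margin = t* × SE = 1.96349 × 0.0749997 = 0.147261.
CI: 0.124 ± 0.147261 → (-0.0233, 0.2713).
With 95% confidence, each one-unit increase in residual sugar is associated with a change of between -0.0233 and 0.2713 points in wine quality rating.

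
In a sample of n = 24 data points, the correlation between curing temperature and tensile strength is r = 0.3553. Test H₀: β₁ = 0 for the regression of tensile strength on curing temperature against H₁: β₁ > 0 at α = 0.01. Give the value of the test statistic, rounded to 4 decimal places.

t = 1.7828

t = r·√(n − 2)/√(1 − r²) = 0.3553·√22/√0.873762 = 1.7828.
df = n − 2 = 22.
One-sided p ≈ 0.0442, which is ≥ 0.01, so fail to reject H₀.
The data do not give significant evidence of a linear association between curing temperature and tensile strength.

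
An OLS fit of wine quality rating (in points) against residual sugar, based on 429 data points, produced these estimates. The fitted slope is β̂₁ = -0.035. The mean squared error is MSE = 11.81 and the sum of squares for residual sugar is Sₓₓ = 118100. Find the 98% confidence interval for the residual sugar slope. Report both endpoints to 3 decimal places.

(-0.058, -0.012)

SE(β̂₁) = √(MSE/Sₓₓ) = √(11.81/118100) = 0.01.
df = n − 2 = 427.
t* = t_{0.01, 427} = 2.335113.
Margin = t* × SE = 2.335113 × 0.01 = 0.02335.
CI: -0.035 ± 0.02335 → (-0.058, -0.012).
With 98% confidence, each one-unit increase in residual sugar is associated with a change of between -0.058 and -0.012 points in wine quality rating.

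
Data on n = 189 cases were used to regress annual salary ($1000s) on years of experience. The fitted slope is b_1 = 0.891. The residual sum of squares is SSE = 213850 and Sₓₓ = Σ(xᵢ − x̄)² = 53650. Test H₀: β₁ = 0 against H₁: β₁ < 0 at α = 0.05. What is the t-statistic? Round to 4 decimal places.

t = 6.1028

MSE = SSE/(n − 2) = 213850/187 = 1143.58.
SE(b_1) = √(MSE/Sₓₓ) = √(1143.58/53650) = 0.145999.
t = 0.891 / 0.145999 = 6.1028.
df = n − 2 = 187.
One-sided p ≈ 1.0000, which is ≥ 0.05, so fail to reject H₀.
The data do not give significant evidence that the true slope on years of experience is negative.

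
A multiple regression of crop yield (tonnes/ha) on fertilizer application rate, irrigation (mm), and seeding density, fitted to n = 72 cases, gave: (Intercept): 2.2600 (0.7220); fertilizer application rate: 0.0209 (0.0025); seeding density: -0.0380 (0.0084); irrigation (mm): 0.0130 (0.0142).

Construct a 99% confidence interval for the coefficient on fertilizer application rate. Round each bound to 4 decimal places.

(0.0143, 0.0275)

Read off: b = 0.0209, SE = 0.0025 for fertilizer application rate.
df = n − k − 1 = 72 − 3 − 1 = 68.
t* = t_{0.005, 68} = 2.650081.
Margin = t* × SE = 2.650081 × 0.0025 = 0.006625.
CI: 0.0209 ± 0.006625 → (0.0143, 0.0275).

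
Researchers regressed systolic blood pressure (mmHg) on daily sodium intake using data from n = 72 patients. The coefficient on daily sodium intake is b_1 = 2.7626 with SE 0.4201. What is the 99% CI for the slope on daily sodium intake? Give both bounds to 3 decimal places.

(1.650, 3.875)

df = n − 2 = 72 − 2 = 70.
t* = t_{0.005, 70} = 2.647905.
Margin = t* × SE = 2.647905 × 0.4201 = 1.11238.
CI: 2.7626 ± 1.11238 → (1.650, 3.875).
With 99% confidence, each one-unit increase in daily sodium intake is associated with a change of between 1.650 and 3.875 mmHg in systolic blood pressure.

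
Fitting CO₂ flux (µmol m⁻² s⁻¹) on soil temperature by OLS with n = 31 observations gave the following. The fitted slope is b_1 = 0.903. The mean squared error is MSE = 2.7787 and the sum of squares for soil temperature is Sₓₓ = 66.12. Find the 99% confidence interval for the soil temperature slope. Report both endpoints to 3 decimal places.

(0.338, 1.468)

SE(b_1) = √(MSE/Sₓₓ) = √(2.7787/66.12) = 0.205.
df = n − 2 = 29.
t* = t_{0.005, 29} = 2.756386.
Margin = t* × SE = 2.756386 × 0.205 = 0.56506.
CI: 0.903 ± 0.56506 → (0.338, 1.468).
With 99% confidence, each one-unit increase in soil temperature is associated with a change of between 0.338 and 1.468 µmol m⁻² s⁻¹ in CO₂ flux.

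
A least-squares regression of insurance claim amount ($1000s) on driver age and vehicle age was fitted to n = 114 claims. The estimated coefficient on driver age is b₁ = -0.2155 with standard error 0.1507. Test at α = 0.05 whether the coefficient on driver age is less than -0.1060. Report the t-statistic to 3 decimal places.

H₀: β₁ = -0.1060 vs H₁: β₁ < -0.1060.
t = (b₁ − β₁⁰)/SE = (-0.2155 − (-0.1060)) / 0.1507 = -0.727.
df = n − k − 1 = 114 − 2 − 1 = 111.
One-sided p ≈ 0.2345, which is ≥ 0.05, so fail to reject H₀.
The data do not give significant evidence that the true slope on driver age is below -0.1060 $1000s per unit, holding the other predictors fixed.

t = -0.727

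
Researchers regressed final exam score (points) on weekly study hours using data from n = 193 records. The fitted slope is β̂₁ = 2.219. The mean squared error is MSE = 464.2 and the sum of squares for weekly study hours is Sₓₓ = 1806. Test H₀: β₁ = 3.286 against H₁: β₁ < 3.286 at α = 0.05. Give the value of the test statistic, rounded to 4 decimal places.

t = -2.1046

SE(β̂₁) = √(MSE/Sₓₓ) = √(464.2/1806) = 0.506983.
t = (2.219 − 3.286) / 0.506983 = -2.1046.
df = n − 2 = 191.
One-sided p ≈ 0.0183, which is < 0.05, so reject H₀.
There is evidence that the true slope on weekly study hours is below 3.286 points per unit.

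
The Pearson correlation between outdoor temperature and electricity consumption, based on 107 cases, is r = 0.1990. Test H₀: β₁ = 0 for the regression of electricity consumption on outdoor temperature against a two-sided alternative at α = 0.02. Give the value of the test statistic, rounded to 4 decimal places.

t = r·√(n − 2)/√(1 − r²) = 0.1990·√105/√0.960399 = 2.0808.
df = n − 2 = 105.
Two-sided p ≈ 0.0399, which is ≥ 0.02, so fail to reject H₀.
The data do not give significant evidence of a linear association between outdoor temperature and electricity consumption.

t = 2.0808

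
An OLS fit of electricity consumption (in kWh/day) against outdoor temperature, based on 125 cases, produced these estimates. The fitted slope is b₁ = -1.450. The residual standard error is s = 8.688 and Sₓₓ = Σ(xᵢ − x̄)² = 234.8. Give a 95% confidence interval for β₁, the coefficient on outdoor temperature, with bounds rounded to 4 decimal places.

(-2.5723, -0.3277)

SE(b₁) = s/√Sₓₓ = 8.688/√234.8 = 0.566984.
df = n − 2 = 123.
t* = t_{0.025, 123} = 1.979439.
Margin = t* × SE = 1.979439 × 0.566984 = 1.122310.
CI: -1.450 ± 1.122310 → (-2.5723, -0.3277).
With 95% confidence, each one-unit increase in outdoor temperature is associated with a change of between -2.5723 and -0.3277 kWh/day in electricity consumption.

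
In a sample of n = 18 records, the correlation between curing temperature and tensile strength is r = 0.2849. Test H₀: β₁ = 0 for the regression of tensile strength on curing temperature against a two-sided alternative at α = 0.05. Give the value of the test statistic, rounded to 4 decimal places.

t = 1.1889

t = r·√(n − 2)/√(1 − r²) = 0.2849·√16/√0.918832 = 1.1889.
df = n − 2 = 16.
Two-sided p ≈ 0.2518, which is ≥ 0.05, so fail to reject H₀.
The data do not give significant evidence of a linear association between curing temperature and tensile strength.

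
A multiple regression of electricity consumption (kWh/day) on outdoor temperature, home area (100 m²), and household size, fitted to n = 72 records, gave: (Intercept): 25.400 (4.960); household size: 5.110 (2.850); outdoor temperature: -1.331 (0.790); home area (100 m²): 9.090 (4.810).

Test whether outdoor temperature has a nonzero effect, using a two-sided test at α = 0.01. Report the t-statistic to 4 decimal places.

t = -1.6848

Read off: b = -1.331, SE = 0.790 for outdoor temperature.
H₀: β₁ = 0 vs H₁: β₁ ≠ 0.
t = -1.331 / 0.790 = -1.6848.
df = n − k − 1 = 72 − 3 − 1 = 68.
Two-sided p ≈ 0.0966, which is ≥ 0.01, so fail to reject H₀.
The data do not give significant evidence of an association between outdoor temperature and electricity consumption, after adjusting for the other predictors.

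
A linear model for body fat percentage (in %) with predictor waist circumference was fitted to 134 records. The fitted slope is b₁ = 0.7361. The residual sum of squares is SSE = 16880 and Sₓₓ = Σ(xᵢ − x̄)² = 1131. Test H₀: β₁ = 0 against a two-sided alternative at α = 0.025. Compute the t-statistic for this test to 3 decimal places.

t = 2.189

MSE = SSE/(n − 2) = 16880/132 = 127.879.
SE(b₁) = √(MSE/Sₓₓ) = √(127.879/1131) = 0.336254.
t = 0.7361 / 0.336254 = 2.189.
df = n − 2 = 132.
Two-sided p ≈ 0.0303, which is ≥ 0.025, so fail to reject H₀.
The data do not give significant evidence of an association between waist circumference and body fat percentage.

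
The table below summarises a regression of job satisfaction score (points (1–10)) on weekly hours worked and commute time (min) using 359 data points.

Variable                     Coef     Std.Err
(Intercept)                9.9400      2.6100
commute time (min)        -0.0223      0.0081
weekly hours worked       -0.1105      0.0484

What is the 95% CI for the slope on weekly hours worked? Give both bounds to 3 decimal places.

Read off: b = -0.1105, SE = 0.0484 for weekly hours worked.
df = n − k − 1 = 359 − 2 − 1 = 356.
t* = t_{0.025, 356} = 1.96665.
Margin = t* × SE = 1.96665 × 0.0484 = 0.09519.
CI: -0.1105 ± 0.09519 → (-0.206, -0.015).

(-0.206, -0.015)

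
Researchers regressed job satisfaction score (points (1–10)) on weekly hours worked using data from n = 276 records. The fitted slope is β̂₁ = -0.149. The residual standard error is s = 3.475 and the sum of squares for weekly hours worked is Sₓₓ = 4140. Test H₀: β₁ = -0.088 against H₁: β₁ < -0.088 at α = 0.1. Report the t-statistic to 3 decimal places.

SE(β̂₁) = s/√Sₓₓ = 3.475/√4140 = 0.0540076.
t = (-0.149 − (-0.088)) / 0.0540076 = -1.129.
df = n − 2 = 274.
One-sided p ≈ 0.1298, which is ≥ 0.1, so fail to reject H₀.
The data do not give significant evidence that the true slope on weekly hours worked is below -0.088 points (1–10) per unit.

t = -1.129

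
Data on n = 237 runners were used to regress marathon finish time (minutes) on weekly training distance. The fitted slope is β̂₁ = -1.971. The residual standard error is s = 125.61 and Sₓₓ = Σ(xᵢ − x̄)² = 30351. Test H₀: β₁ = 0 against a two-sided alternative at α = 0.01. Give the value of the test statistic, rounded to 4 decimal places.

SE(β̂₁) = s/√Sₓₓ = 125.61/√30351 = 0.721004.
t = -1.971 / 0.721004 = -2.7337.
df = n − 2 = 235.
Two-sided p ≈ 0.0067, which is < 0.01, so reject H₀.
There is evidence that weekly training distance is associated with marathon finish time.

t = -2.7337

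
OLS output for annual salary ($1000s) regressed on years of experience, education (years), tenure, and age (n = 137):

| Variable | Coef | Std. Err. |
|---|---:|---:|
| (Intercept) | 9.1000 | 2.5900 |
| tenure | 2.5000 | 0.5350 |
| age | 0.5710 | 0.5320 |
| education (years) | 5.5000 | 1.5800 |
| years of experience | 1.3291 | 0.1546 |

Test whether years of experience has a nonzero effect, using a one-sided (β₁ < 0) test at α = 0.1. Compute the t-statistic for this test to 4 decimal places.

Read off: b = 1.3291, SE = 0.1546 for years of experience.
H₀: β₁ = 0 vs H₁: β₁ < 0.
t = 1.3291 / 0.1546 = 8.5970.
df = n − k − 1 = 137 − 4 − 1 = 132.
One-sided p ≈ 1.0000, which is ≥ 0.1, so fail to reject H₀.
The data do not give significant evidence that the true slope on years of experience is negative, holding the other predictors fixed.

t = 8.5970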